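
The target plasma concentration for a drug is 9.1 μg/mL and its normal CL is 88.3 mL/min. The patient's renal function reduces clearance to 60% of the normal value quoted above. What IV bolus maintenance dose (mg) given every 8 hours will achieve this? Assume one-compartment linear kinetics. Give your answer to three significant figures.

CL = 88.3 mL/min × 60/1000 = 5.298 L/h
Patient clearance = 0.6 × 5.298 = 3.179 L/h
At steady state, dose per interval replaces the amount cleared in that interval: D/τ = CL·Css.
D = CL × Css × τ = 3.179 × 9.1 × 8 = 231.4 mg

231 mg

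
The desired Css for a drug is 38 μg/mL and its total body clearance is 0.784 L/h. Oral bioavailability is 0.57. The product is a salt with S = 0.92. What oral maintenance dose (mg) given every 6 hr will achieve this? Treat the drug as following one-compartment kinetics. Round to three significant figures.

D = CL × Css × τ / F / S = 0.7840 × 38 × 6 / 0.57 / 0.92 = 340.9 mg

341 mg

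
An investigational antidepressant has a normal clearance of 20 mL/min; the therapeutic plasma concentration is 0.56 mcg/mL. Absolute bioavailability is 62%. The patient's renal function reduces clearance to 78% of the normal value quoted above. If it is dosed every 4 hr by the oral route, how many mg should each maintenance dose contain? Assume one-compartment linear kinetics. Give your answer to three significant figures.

Convert clearance: 20 mL/min × 60 min/h ÷ 1000 mL/L = 1.200 L/h
Patient clearance = 0.78 × 1.200 = 0.9360 L/h
D = CL × Css × τ / F = 0.9360 × 0.56 × 4 / 0.62 = 3.382 mg

3.38 mg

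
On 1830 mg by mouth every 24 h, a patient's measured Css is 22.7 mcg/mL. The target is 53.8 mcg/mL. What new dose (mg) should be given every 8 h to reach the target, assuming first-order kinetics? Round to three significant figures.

1450 mg

For first-order elimination, Css ∝ F·D/(CL·τ); F and CL are unchanged, so Css ∝ D/τ.
D₂ = D₁ × (Css,target / Css,current) × (τ₂/τ₁) = 1830 × (53.8/22.7) × (8/24) = 1446 mg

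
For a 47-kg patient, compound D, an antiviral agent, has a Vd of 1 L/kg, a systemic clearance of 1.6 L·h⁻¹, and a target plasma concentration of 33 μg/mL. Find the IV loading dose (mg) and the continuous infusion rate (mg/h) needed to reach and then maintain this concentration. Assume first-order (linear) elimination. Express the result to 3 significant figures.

Vd = 1 L/kg × 47 kg = 47.00 L
LD = Vd · C_target = 47.00 × 33 = 1551 mg
Infusion rate = 1.600 L/h × 33 mg/L = 52.80 mg/h

(a) 1550 mg; (b) 52.8 mg/h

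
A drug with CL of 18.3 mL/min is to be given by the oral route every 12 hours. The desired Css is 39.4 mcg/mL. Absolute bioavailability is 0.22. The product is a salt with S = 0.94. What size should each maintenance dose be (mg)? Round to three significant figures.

2510 mg

Convert clearance: 18.3 mL/min × 60 min/h ÷ 1000 mL/L = 1.098 L/h
D = CL × Css × τ / F / S = 1.098 × 39.4 × 12 / 0.22 / 0.94 = 2510 mg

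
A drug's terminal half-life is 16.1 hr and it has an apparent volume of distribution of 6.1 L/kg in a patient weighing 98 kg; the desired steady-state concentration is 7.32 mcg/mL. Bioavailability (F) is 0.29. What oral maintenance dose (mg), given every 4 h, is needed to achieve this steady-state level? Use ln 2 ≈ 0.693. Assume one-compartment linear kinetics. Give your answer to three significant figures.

Vd = 6.1 L/kg × 98 kg = 597.8 L
k = 0.693/16.1 = 0.04304 h⁻¹, so CL = k·Vd = 0.04304 × 597.8 = 25.73 L/h
D = CL × Css × τ / F = 25.73 × 7.32 × 4 / 0.29 = 2598 mg

2600 mg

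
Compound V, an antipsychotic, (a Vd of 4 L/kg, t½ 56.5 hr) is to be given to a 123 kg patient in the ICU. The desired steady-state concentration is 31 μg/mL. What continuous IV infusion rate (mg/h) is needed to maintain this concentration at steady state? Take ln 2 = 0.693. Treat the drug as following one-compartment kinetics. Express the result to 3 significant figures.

187 mg/h

Total Vd = 4 × 123 = 492.0 L
CL = ln 2 · Vd / t½ = 0.693 × 492.0 / 56.5 = 6.035 L/h
Infusion rate = CL × Css = 6.035 × 31 = 187.1 mg/h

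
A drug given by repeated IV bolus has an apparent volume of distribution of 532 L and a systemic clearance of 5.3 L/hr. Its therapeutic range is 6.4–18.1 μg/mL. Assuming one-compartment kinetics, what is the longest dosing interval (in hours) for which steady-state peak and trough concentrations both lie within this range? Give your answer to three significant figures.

104 h

k = CL / Vd = 5.300 / 532.0 = 0.009962 h⁻¹
Between IV bolus doses, concentration decays as C = C₀·e^(−kτ), so C_peak/C_trough = e^(kτ).
τ_max = ln(C_peak/C_trough) / k = ln(18.1/6.4) / 0.009962 = 1.040 / 0.009962 = 104.4 h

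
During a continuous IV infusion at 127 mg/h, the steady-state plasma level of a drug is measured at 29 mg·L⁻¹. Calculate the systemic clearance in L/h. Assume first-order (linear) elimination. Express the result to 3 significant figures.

4.38 L/h

At steady state, infusion rate = CL × Css, so CL = rate / Css.
CL = 127 / 29 = 4.379 L/h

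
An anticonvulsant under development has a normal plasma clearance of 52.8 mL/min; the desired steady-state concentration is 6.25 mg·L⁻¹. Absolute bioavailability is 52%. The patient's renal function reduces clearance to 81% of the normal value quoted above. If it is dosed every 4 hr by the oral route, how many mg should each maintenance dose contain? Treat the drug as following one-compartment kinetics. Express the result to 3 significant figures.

123 mg

Convert clearance: 52.8 mL/min × 60 min/h ÷ 1000 mL/L = 3.168 L/h
Patient clearance = 0.81 × 3.168 = 2.566 L/h
D = CL × Css × τ / F = 2.566 × 6.25 × 4 / 0.52 = 123.4 mg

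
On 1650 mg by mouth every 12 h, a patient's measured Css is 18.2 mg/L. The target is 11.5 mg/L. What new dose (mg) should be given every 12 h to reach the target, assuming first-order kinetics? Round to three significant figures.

For first-order elimination, Css ∝ F·D/(CL·τ); F and CL are unchanged, so Css ∝ D/τ.
D₂ = D₁ × (Css,target / Css,current) = 1650 × 11.5/18.2 = 1043 mg

1040 mg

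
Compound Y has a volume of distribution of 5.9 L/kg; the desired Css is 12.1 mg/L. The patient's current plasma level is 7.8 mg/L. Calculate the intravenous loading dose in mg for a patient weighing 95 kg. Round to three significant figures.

2410 mg

Vd(total) = 95 kg × 5.9 L/kg = 560.5 L
Concentration deficit ΔC = 12.1 − 7.8 = 4.300 mg/L
LD = Vd × ΔC = 560.5 × 4.300 = 2410 mg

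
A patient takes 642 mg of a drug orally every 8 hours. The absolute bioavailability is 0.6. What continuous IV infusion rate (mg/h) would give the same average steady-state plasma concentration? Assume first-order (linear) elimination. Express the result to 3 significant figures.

Equivalent systemic input: infusion rate = F·D/τ.
Rate = 0.6 × 642 / 8 = 48.15 mg/h

48.2 mg/h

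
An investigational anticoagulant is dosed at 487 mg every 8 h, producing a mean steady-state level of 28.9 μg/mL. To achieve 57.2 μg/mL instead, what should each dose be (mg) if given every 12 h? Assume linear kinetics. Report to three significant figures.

With linear kinetics, Css is proportional to dose rate (D/τ) at fixed clearance.
D₂ = D₁ × (Css,target / Css,current) × (τ₂/τ₁) = 487 × (57.2/28.9) × (12/8) = 1446 mg

1450 mg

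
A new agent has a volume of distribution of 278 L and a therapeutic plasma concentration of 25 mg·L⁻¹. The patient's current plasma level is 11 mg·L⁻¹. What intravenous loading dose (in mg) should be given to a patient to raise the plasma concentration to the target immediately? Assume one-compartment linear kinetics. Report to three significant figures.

Concentration deficit ΔC = 25 − 11 = 14.00 mg/L
LD = Vd × ΔC = 278.0 × 14.00 = 3892 mg

3890 mg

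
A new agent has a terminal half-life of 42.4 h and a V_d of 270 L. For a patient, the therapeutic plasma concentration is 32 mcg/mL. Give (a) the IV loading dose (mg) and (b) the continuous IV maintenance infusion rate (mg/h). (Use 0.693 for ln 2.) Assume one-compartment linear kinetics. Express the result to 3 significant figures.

(a) 8640 mg; (b) 141 mg/h

LD = Vd × C = 270.0 × 32 = 8640 mg
CL = 0.693 × Vd / t½ = 0.693 × 270.0 / 42.4 = 4.413 L/h
Infusion rate = CL × Css = 4.413 × 32 = 141.2 mg/h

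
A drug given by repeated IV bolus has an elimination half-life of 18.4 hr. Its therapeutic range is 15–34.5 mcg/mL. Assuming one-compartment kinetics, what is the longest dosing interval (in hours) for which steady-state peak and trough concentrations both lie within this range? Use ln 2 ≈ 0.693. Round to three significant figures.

k = 0.693 / t½ = 0.693 / 18.4 = 0.03766 h⁻¹
Between IV bolus doses, concentration decays as C = C₀·e^(−kτ), so C_peak/C_trough = e^(kτ).
τ_max = ln(C_peak/C_trough) / k = ln(34.5/15) / 0.03766 = 0.8329 / 0.03766 = 22.12 h

22.1 h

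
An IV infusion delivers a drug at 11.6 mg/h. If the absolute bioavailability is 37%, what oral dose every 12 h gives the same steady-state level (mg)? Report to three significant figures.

376 mg

To maintain the same Css, the systemic dosing rate must be unchanged: F·D/τ = infusion rate.
D = rate × τ / F = 11.6 × 12 / 0.37 = 376.2 mg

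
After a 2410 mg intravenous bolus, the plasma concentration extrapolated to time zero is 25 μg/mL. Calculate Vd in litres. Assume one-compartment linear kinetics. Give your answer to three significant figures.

Immediately after an IV bolus, C₀ = Dose / Vd, so Vd = Dose / C₀.
Vd = 2410 / 25 = 96.40 L

96.4 L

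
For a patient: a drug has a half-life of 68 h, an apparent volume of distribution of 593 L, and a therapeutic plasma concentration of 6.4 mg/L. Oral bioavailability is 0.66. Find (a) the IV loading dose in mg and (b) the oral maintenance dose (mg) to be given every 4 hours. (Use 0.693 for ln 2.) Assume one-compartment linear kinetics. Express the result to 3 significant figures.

(a) 3800 mg; (b) 234 mg

LD = Vd × C = 593.0 × 6.4 = 3795 mg
CL = 0.693 × Vd / t½ = 0.693 × 593.0 / 68 = 6.043 L/h
D = CL × Css × τ / F = 6.043 × 6.4 × 4 / 0.66 = 234.4 mg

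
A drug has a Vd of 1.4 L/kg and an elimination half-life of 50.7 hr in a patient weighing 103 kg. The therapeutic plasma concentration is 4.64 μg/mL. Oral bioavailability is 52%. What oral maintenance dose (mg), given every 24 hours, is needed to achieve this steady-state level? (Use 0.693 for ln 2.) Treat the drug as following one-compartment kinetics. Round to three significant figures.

Total Vd = 1.4 × 103 = 144.2 L
CL = ln 2 · Vd / t½ = 0.693 × 144.2 / 50.7 = 1.971 L/h
D = CL × Css × τ / F = 1.971 × 4.64 × 24 / 0.52 = 422.1 mg

422 mg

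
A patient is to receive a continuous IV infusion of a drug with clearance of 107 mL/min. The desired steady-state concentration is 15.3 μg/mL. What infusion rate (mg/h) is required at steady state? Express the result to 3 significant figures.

CL = 107 mL/min × 60/1000 = 6.420 L/h
Rate = CL × Css = 6.420 × 15.3 = 98.23 mg/h

98.2 mg/h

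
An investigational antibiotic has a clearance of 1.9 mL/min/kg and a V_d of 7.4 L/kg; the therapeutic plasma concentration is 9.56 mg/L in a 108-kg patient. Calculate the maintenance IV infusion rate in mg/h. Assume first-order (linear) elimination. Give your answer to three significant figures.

118 mg/h

CL = 1.9 mL/min/kg × 108 kg = 205.2 mL/min = 205.2 × 60/1000 = 12.31 L/h
R₀ = 12.31 × 9.56 = 117.7 mg/h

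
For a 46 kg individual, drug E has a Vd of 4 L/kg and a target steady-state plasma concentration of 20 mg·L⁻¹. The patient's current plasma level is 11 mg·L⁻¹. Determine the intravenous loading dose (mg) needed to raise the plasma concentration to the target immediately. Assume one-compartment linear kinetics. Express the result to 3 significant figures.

1660 mg

Vd = 4 L/kg × 46 kg = 184.0 L
Concentration deficit ΔC = 20 − 11 = 9.000 mg/L
LD = Vd × ΔC = 184.0 × 9.000 = 1656 mg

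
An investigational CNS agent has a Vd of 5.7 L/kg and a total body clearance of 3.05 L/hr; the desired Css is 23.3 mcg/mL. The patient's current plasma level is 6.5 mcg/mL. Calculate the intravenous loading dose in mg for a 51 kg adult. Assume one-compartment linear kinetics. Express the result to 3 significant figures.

Vd(total) = 51 kg × 5.7 L/kg = 290.7 L
Concentration deficit ΔC = 23.3 − 6.5 = 16.80 mg/L
LD = Vd × ΔC = 290.7 × 16.80 = 4884 mg

4880 mg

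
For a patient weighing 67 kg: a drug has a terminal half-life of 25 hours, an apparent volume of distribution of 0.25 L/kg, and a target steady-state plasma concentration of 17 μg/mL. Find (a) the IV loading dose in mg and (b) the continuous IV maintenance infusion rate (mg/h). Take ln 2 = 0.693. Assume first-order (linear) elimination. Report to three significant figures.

Total Vd = 0.25 × 67 = 16.75 L
LD = Vd × C = 16.75 × 17 = 284.8 mg
CL = 0.693 × Vd / t½ = 0.693 × 16.75 / 25 = 0.4643 L/h
Infusion rate = CL × Css = 0.4643 × 17 = 7.893 mg/h

(a) 285 mg; (b) 7.89 mg/h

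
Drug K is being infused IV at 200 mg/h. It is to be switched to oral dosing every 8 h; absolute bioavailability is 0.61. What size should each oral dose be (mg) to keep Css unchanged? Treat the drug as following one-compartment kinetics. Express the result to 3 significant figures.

2620 mg

To maintain the same Css, the systemic dosing rate must be unchanged: F·D/τ = infusion rate.
D = rate × τ / F = 200 × 8 / 0.61 = 2623 mg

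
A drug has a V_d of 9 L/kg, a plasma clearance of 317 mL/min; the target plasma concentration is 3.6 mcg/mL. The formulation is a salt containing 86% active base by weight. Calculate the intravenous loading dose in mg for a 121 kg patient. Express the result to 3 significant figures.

4560 mg

Vd = 9 L/kg × 121 kg = 1089 L
LD = Vd × C / S = 1089 × 3.600 / 0.86 = 4559 mg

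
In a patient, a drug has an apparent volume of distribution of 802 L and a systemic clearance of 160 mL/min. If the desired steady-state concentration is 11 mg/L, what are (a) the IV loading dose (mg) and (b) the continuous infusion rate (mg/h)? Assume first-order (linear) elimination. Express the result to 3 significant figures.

(a) 8820 mg; (b) 106 mg/h

Loading: fill Vd to C_target → 802.0 L × 11 mg/L = 8822 mg
CL = 160 mL/min = 160 × 0.06 = 9.600 L/h
Infusion rate = 9.600 L/h × 11 mg/L = 105.6 mg/h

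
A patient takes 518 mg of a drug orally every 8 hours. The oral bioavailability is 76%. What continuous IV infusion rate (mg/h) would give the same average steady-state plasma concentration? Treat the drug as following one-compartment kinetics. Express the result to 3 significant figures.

Equivalent systemic input: infusion rate = F·D/τ.
Rate = 0.76 × 518 / 8 = 49.21 mg/h

49.2 mg/h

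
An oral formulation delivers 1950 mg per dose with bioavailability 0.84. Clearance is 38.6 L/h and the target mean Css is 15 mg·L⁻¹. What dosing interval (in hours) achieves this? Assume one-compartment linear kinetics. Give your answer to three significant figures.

F·D/τ = CL·Css → τ = F·D / (CL·Css).
τ = 0.84 × 1950 / (38.6 × 15) = 2.829 h

2.83 h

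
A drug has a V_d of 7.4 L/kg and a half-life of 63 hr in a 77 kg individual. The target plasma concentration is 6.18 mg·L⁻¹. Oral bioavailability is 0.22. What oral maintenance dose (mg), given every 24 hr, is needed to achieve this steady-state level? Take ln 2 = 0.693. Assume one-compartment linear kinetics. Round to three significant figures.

4230 mg

Total Vd = 7.4 × 77 = 569.8 L
CL = 0.693 × Vd / t½ = 0.693 × 569.8 / 63 = 6.268 L/h
D = CL × Css × τ / F = 6.268 × 6.18 × 24 / 0.22 = 4226 mg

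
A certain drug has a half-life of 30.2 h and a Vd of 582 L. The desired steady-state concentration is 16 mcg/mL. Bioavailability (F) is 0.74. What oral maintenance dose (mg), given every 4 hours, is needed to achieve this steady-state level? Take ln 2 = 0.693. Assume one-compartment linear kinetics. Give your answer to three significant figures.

CL = ln 2 · Vd / t½ = 0.693 × 582.0 / 30.2 = 13.36 L/h
D = CL × Css × τ / F = 13.36 × 16 × 4 / 0.74 = 1155 mg

1160 mg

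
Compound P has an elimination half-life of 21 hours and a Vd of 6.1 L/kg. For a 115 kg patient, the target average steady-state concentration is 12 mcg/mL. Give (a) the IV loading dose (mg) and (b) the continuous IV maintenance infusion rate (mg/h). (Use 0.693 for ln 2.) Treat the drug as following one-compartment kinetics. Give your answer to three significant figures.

Vd = 6.1 L/kg × 115 kg = 701.5 L
LD = Vd × C = 701.5 × 12 = 8418 mg
CL = 0.693 × Vd / t½ = 0.693 × 701.5 / 21 = 23.15 L/h
Infusion rate = CL × Css = 23.15 × 12 = 277.8 mg/h

(a) 8420 mg; (b) 278 mg/h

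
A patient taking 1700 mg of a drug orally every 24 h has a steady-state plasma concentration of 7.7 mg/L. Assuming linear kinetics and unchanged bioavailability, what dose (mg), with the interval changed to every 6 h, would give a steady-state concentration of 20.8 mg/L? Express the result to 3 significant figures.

With linear kinetics, Css is proportional to dose rate (D/τ) at fixed clearance.
D₂ = D₁ × (Css,target / Css,current) × (τ₂/τ₁) = 1700 × (20.8/7.7) × (6/24) = 1148 mg

1150 mg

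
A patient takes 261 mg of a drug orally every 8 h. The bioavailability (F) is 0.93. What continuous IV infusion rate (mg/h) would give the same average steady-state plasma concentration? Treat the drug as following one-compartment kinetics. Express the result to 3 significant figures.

Equivalent systemic input: infusion rate = F·D/τ.
Rate = 0.93 × 261 / 8 = 30.34 mg/h

30.3 mg/h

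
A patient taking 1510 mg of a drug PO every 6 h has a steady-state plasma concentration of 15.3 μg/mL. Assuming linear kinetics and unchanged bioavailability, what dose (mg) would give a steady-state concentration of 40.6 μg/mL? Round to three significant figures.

For first-order elimination, Css ∝ F·D/(CL·τ); F and CL are unchanged, so Css ∝ D/τ.
D₂ = D₁ × (Css,target / Css,current) = 1510 × 40.6/15.3 = 4007 mg

4010 mg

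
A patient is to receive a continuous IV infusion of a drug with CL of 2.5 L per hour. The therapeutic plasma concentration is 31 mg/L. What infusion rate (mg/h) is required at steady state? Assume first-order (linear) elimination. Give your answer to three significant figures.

R₀ = 2.500 × 31 = 77.50 mg/h

77.5 mg/h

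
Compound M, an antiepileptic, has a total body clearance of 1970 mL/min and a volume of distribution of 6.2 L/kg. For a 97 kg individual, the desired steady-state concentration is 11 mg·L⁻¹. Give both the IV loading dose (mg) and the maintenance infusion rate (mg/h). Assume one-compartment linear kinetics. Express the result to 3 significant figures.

(a) 6620 mg; (b) 1300 mg/h

Vd(total) = 97 kg × 6.2 L/kg = 601.4 L
Loading dose = Vd × C = 601.4 × 11 = 6615 mg
CL = 1970 mL/min × 60/1000 = 118.2 L/h
Maintenance infusion rate = CL × Css = 118.2 × 11 = 1300 mg/h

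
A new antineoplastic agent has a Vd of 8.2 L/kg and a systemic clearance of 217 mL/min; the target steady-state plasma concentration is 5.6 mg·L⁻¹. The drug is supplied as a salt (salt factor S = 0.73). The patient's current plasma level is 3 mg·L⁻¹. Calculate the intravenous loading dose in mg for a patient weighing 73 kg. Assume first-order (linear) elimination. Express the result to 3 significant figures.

Total Vd = 8.2 × 73 = 598.6 L
Concentration deficit ΔC = 5.6 − 3 = 2.600 mg/L
LD = Vd × ΔC / S = 598.6 × 2.600 / 0.73 = 2132 mg

2130 mg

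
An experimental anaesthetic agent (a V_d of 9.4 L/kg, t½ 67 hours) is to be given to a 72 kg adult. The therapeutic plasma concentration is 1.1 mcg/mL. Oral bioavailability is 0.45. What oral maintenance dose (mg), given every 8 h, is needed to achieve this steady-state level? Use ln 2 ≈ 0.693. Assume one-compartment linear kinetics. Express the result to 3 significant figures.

137 mg

Vd = 9.4 L/kg × 72 kg = 676.8 L
CL = 0.693 × Vd / t½ = 0.693 × 676.8 / 67 = 7.000 L/h
D = CL × Css × τ / F = 7.000 × 1.1 × 8 / 0.45 = 136.9 mg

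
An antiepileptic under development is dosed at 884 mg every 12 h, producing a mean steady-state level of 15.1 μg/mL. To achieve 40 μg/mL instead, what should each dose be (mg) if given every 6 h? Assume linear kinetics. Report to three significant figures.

1170 mg

With linear kinetics, Css is proportional to dose rate (D/τ) at fixed clearance.
D₂ = D₁ × (Css,target / Css,current) × (τ₂/τ₁) = 884 × (40/15.1) × (6/12) = 1171 mg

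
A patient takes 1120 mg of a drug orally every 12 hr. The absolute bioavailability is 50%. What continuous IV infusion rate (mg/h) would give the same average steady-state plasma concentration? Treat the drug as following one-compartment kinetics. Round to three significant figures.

46.7 mg/h

Equivalent systemic input: infusion rate = F·D/τ.
Rate = 0.5 × 1120 / 12 = 46.67 mg/h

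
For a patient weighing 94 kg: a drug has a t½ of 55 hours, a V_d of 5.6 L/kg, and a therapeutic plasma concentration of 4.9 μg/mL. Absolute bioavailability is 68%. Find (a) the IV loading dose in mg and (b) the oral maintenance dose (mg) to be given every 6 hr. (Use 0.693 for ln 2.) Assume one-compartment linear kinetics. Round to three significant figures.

Vd = 5.6 L/kg × 94 kg = 526.4 L
LD = Vd × C = 526.4 × 4.9 = 2579 mg
CL = 0.693 × Vd / t½ = 0.693 × 526.4 / 55 = 6.633 L/h
D = CL × Css × τ / F = 6.633 × 4.9 × 6 / 0.68 = 286.8 mg

(a) 2580 mg; (b) 287 mg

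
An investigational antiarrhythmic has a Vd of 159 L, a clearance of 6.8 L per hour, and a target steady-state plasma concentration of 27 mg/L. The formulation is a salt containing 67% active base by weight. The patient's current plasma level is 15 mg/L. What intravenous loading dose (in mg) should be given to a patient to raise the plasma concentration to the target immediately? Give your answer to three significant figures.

Concentration deficit ΔC = 27 − 15 = 12.00 mg/L
LD = Vd × ΔC / S = 159.0 × 12.00 / 0.67 = 2848 mg

2850 mg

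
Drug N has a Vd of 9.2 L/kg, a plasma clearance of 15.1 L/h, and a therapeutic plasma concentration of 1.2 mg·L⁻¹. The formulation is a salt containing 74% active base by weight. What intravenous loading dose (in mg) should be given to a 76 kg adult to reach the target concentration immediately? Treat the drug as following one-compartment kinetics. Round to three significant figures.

Total Vd = 9.2 × 76 = 699.2 L
The loading dose fills Vd to the target concentration; clearance is irrelevant here.
LD = Vd × C / S = 699.2 × 1.200 / 0.74 = 1134 mg

1130 mg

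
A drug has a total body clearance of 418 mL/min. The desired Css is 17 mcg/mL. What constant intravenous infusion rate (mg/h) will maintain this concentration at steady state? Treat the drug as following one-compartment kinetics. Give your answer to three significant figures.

426 mg/h

Convert clearance: 418 mL/min × 60 min/h ÷ 1000 mL/L = 25.08 L/h
Infusion rate = CL · Css = 25.08 L/h × 17 mg/L = 426.4 mg/h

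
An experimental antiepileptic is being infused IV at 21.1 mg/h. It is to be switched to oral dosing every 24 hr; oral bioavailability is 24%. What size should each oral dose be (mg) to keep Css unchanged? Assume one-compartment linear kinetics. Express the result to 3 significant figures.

To maintain the same Css, the systemic dosing rate must be unchanged: F·D/τ = infusion rate.
D = rate × τ / F = 21.1 × 24 / 0.24 = 2110 mg

2110 mg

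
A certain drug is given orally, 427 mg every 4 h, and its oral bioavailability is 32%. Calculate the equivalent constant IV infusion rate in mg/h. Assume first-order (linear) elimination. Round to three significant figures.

34.2 mg/h

Equivalent systemic input: infusion rate = F·D/τ.
Rate = 0.32 × 427 / 4 = 34.16 mg/h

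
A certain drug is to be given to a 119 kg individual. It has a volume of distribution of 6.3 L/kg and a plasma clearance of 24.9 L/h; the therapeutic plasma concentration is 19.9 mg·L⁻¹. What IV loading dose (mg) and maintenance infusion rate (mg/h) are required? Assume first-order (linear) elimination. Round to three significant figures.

(a) 14900 mg; (b) 496 mg/h

Vd(total) = 119 kg × 6.3 L/kg = 749.7 L
LD = Vd · C_target = 749.7 × 19.9 = 14920 mg
Maintenance: replace elimination → rate = CL × Css = 24.90 × 19.9 = 495.5 mg/h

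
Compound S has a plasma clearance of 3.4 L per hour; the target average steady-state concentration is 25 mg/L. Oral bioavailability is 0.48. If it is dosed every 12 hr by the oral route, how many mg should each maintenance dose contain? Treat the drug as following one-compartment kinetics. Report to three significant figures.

D = CL × Css × τ / F = 3.400 × 25 × 12 / 0.48 = 2125 mg

2130 mg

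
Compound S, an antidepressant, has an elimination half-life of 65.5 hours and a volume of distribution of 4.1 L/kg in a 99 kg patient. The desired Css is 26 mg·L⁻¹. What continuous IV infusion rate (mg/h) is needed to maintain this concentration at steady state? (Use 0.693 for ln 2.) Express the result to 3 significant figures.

Vd = 4.1 L/kg × 99 kg = 405.9 L
CL = ln 2 · Vd / t½ = 0.693 × 405.9 / 65.5 = 4.294 L/h
Infusion rate = CL × Css = 4.294 × 26 = 111.6 mg/h

112 mg/h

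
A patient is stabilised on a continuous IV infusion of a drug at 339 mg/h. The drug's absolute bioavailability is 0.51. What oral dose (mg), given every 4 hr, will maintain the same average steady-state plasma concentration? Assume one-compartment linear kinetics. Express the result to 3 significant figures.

2660 mg

To maintain the same Css, the systemic dosing rate must be unchanged: F·D/τ = infusion rate.
D = rate × τ / F = 339 × 4 / 0.51 = 2659 mg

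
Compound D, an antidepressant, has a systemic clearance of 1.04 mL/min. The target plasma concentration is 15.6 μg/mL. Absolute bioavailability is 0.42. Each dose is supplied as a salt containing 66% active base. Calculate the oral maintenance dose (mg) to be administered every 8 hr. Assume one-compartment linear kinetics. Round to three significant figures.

28.1 mg

Convert clearance: 1.04 mL/min × 60 min/h ÷ 1000 mL/L = 0.06240 L/h
D = CL × Css × τ / F / S = 0.06240 × 15.6 × 8 / 0.42 / 0.66 = 28.09 mg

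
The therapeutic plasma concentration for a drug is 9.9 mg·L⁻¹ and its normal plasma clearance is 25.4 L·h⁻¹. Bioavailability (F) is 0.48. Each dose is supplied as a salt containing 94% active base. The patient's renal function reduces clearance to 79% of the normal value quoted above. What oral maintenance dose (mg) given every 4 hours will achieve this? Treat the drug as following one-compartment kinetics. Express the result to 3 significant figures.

Patient clearance = 0.79 × 25.40 = 20.07 L/h
D = CL × Css × τ / F / S = 20.07 × 9.9 × 4 / 0.48 / 0.94 = 1761 mg

1760 mg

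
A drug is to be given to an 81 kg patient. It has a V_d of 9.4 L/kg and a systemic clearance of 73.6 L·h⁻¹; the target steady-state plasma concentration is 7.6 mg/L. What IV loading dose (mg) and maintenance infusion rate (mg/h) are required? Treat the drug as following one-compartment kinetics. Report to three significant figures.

(a) 5790 mg; (b) 559 mg/h

Vd(total) = 81 kg × 9.4 L/kg = 761.4 L
Loading dose = Vd × C = 761.4 × 7.6 = 5787 mg
Maintenance: replace elimination → rate = CL × Css = 73.60 × 7.6 = 559.4 mg/h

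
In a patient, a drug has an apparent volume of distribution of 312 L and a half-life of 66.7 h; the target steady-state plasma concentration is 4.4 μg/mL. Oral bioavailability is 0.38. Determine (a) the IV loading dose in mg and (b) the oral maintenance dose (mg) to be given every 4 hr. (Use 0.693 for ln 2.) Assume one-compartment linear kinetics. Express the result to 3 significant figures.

LD = Vd × C = 312.0 × 4.4 = 1373 mg
CL = 0.693 × Vd / t½ = 0.693 × 312.0 / 66.7 = 3.242 L/h
D = CL × Css × τ / F = 3.242 × 4.4 × 4 / 0.38 = 150.2 mg

(a) 1370 mg; (b) 150 mg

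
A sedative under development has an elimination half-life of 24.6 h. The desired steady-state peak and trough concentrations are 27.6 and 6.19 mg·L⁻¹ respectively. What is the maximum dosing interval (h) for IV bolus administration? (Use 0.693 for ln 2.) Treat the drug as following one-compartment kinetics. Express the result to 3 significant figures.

k = 0.693 / t½ = 0.693 / 24.6 = 0.02817 h⁻¹
Between IV bolus doses, concentration decays as C = C₀·e^(−kτ), so C_peak/C_trough = e^(kτ).
τ_max = ln(C_peak/C_trough) / k = ln(27.6/6.19) / 0.02817 = 1.495 / 0.02817 = 53.07 h

53.1 h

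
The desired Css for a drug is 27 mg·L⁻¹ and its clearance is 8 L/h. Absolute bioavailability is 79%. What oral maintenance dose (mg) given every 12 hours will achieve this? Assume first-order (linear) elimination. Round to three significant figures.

3280 mg

D = CL × Css × τ / F = 8.000 × 27 × 12 / 0.79 = 3281 mg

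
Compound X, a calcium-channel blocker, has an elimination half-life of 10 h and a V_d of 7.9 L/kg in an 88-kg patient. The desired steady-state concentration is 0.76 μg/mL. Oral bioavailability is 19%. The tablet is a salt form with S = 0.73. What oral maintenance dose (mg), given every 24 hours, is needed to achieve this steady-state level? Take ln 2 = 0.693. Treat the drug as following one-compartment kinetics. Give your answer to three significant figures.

6340 mg

Total Vd = 7.9 × 88 = 695.2 L
CL = ln 2 · Vd / t½ = 0.693 × 695.2 / 10 = 48.18 L/h
D = CL × Css × τ / F / S = 48.18 × 0.76 × 24 / 0.19 / 0.73 = 6336 mg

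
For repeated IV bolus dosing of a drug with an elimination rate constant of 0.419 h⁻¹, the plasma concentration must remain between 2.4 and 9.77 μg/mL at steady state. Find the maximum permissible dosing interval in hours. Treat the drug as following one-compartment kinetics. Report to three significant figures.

Between IV bolus doses, concentration decays as C = C₀·e^(−kτ), so C_peak/C_trough = e^(kτ).
τ_max = ln(C_peak/C_trough) / k = ln(9.77/2.4) / 0.4190 = 1.404 / 0.4190 = 3.351 h

3.35 h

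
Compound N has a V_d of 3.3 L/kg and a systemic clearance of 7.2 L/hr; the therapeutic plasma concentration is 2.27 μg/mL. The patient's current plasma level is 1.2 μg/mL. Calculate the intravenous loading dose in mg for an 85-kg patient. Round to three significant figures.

300 mg

Vd = 3.3 L/kg × 85 kg = 280.5 L
Concentration deficit ΔC = 2.27 − 1.2 = 1.070 mg/L
LD = Vd × ΔC = 280.5 × 1.070 = 300.1 mg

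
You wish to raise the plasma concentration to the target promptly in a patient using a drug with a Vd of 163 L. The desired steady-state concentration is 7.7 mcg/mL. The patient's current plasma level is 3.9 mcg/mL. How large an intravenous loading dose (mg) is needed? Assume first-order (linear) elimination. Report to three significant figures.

619 mg

Concentration deficit ΔC = 7.7 − 3.9 = 3.800 mg/L
LD = Vd × ΔC = 163.0 × 3.800 = 619.4 mg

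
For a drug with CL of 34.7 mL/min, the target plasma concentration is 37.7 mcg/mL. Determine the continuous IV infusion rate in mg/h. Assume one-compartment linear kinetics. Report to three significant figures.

CL = 34.7 mL/min = 34.7 × 0.06 = 2.082 L/h
At steady state, infusion rate equals elimination rate: rate in = CL × Css.
Infusion rate = CL · Css = 2.082 L/h × 37.7 mg/L = 78.49 mg/h

78.5 mg/h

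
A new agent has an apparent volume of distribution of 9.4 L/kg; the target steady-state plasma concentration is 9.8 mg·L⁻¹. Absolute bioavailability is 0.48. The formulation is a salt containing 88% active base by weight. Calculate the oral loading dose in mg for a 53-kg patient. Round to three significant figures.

11600 mg

Vd(total) = 53 kg × 9.4 L/kg = 498.2 L
LD = Vd × C / F / S = 498.2 × 9.800 / 0.48 / 0.88 = 11560 mg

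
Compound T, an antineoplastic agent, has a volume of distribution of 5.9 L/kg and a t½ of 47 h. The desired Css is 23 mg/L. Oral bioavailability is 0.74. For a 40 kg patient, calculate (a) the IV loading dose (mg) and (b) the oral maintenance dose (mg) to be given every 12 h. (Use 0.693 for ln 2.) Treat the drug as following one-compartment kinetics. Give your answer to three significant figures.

Vd = 5.9 L/kg × 40 kg = 236.0 L
LD = Vd × C = 236.0 × 23 = 5428 mg
CL = 0.693 × Vd / t½ = 0.693 × 236.0 / 47 = 3.480 L/h
D = CL × Css × τ / F = 3.480 × 23 × 12 / 0.74 = 1298 mg

(a) 5430 mg; (b) 1300 mg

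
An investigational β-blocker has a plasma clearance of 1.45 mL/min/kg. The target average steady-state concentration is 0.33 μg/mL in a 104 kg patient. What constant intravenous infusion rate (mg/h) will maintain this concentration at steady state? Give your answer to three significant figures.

CL = 1.45 mL/min/kg × 104 kg = 150.8 mL/min = 150.8 × 60/1000 = 9.048 L/h
R₀ = 9.048 × 0.33 = 2.986 mg/h

2.99 mg/h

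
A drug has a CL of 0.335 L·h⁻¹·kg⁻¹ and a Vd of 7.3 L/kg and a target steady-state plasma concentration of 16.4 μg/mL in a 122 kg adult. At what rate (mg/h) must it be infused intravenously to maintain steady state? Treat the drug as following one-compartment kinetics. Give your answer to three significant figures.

CL = 0.335 L·h⁻¹·kg⁻¹ × 122 kg = 40.87 L/h
Infusion rate = CL · Css = 40.87 L/h × 16.4 mg/L = 670.3 mg/h

670 mg/h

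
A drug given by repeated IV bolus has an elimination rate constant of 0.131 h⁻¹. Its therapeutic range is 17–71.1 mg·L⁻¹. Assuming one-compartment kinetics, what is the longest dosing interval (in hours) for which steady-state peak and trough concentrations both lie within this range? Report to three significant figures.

10.9 h

Between IV bolus doses, concentration decays as C = C₀·e^(−kτ), so C_peak/C_trough = e^(kτ).
τ_max = ln(C_peak/C_trough) / k = ln(71.1/17) / 0.1310 = 1.431 / 0.1310 = 10.92 h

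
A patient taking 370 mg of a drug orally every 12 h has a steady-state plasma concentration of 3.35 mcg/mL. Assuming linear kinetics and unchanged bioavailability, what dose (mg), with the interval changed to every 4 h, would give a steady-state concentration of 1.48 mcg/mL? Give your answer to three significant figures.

54.5 mg

With linear kinetics, Css is proportional to dose rate (D/τ) at fixed clearance.
D₂ = D₁ × (Css,target / Css,current) × (τ₂/τ₁) = 370 × (1.48/3.35) × (4/12) = 54.49 mg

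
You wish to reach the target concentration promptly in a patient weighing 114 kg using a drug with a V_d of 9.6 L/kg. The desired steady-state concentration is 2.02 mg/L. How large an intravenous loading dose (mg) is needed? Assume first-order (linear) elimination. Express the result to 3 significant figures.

Total Vd = 9.6 × 114 = 1094 L
LD = Vd × C = 1094 × 2.020 = 2210 mg

2210 mg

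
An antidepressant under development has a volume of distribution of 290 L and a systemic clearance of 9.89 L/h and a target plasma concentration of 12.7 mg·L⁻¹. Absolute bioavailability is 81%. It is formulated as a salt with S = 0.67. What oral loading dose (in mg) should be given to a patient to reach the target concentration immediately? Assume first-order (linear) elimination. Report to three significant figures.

6790 mg

LD = Vd × C / F / S = 290.0 × 12.70 / 0.81 / 0.67 = 6786 mg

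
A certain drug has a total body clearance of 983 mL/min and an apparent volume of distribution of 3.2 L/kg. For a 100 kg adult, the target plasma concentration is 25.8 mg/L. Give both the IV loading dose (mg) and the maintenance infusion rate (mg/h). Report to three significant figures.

Total Vd = 3.2 × 100 = 320.0 L
Loading dose = Vd × C = 320.0 × 25.8 = 8256 mg
CL = 983 mL/min × 60/1000 = 58.98 L/h
Maintenance infusion rate = CL × Css = 58.98 × 25.8 = 1522 mg/h

(a) 8260 mg; (b) 1520 mg/h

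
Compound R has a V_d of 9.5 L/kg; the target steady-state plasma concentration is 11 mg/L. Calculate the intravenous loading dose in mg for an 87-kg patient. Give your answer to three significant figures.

Vd(total) = 87 kg × 9.5 L/kg = 826.5 L
LD = Vd × C = 826.5 × 11.00 = 9092 mg

9090 mg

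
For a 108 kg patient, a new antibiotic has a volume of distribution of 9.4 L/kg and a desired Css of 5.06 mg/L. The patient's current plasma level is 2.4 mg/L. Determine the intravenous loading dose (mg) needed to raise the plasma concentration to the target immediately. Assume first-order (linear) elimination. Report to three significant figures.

Vd = 9.4 L/kg × 108 kg = 1015 L
The loading dose fills Vd to the target concentration.
Concentration deficit ΔC = 5.06 − 2.4 = 2.660 mg/L
LD = Vd × ΔC = 1015 × 2.660 = 2700 mg

2700 mg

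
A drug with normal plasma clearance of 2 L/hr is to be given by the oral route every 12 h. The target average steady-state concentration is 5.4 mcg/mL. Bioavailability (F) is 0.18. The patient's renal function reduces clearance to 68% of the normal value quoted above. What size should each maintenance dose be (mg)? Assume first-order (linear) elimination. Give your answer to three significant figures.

Patient clearance = 0.68 × 2.000 = 1.360 L/h
At steady state, dose per interval replaces the amount cleared in that interval: F·D/τ = CL·Css.
D = CL × Css × τ / F = 1.360 × 5.4 × 12 / 0.18 = 489.6 mg

490 mg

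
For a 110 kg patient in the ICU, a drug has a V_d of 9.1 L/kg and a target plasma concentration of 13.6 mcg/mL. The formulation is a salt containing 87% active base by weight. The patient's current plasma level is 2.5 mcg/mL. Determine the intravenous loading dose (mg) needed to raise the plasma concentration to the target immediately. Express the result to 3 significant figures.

Total Vd = 9.1 × 110 = 1001 L
The loading dose fills Vd to the target concentration.
Concentration deficit ΔC = 13.6 − 2.5 = 11.10 mg/L
LD = Vd × ΔC / S = 1001 × 11.10 / 0.87 = 12770 mg

12800 mg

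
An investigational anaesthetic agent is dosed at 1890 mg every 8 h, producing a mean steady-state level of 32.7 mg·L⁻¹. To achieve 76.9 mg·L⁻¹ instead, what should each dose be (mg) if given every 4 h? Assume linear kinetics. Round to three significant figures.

With linear kinetics, Css is proportional to dose rate (D/τ) at fixed clearance.
D₂ = D₁ × (Css,target / Css,current) × (τ₂/τ₁) = 1890 × (76.9/32.7) × (4/8) = 2222 mg

2220 mg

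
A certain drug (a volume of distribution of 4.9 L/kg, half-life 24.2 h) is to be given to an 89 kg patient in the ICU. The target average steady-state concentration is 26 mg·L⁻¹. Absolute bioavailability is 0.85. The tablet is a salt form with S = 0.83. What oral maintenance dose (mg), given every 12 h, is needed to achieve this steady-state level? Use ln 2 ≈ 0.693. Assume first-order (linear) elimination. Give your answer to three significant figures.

5520 mg

Vd = 4.9 L/kg × 89 kg = 436.1 L
CL = ln 2 · Vd / t½ = 0.693 × 436.1 / 24.2 = 12.49 L/h
D = CL × Css × τ / F / S = 12.49 × 26 × 12 / 0.85 / 0.83 = 5524 mg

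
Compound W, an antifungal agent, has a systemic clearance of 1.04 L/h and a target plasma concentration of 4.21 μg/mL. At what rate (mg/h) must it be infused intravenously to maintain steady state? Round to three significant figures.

Rate = CL × Css = 1.040 × 4.21 = 4.378 mg/h

4.38 mg/h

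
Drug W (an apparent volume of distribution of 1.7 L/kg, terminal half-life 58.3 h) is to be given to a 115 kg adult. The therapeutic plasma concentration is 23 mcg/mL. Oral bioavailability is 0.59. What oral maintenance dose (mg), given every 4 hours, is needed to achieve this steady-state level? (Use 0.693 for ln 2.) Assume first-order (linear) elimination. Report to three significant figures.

Total Vd = 1.7 × 115 = 195.5 L
k = 0.693/58.3 = 0.01189 h⁻¹, so CL = k·Vd = 0.01189 × 195.5 = 2.324 L/h
D = CL × Css × τ / F = 2.324 × 23 × 4 / 0.59 = 362.4 mg

362 mg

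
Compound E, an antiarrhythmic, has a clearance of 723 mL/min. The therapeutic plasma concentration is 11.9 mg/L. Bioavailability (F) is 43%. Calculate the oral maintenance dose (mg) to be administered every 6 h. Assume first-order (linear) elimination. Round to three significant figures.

CL = 723 mL/min × 60/1000 = 43.38 L/h
D = CL × Css × τ / F = 43.38 × 11.9 × 6 / 0.43 = 7203 mg

7200 mg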